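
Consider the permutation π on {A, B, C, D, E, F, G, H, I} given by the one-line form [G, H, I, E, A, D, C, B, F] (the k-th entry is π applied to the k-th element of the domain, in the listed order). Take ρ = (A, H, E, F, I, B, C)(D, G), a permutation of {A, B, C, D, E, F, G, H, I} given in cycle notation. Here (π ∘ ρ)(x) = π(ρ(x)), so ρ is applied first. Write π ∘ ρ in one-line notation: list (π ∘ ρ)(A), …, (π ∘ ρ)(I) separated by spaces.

B I G C D F E A H

For each element, apply ρ then π: A → H → B; B → C → I; C → A → G; D → G → C; E → F → D; F → I → F; G → D → E; H → E → A; I → B → H.
So π ∘ ρ in one-line form is B I G C D F E A H.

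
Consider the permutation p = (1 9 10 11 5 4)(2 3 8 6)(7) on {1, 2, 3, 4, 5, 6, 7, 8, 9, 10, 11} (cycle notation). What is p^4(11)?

11 lies in the 6-cycle (1 9 10 11 5 4).
Advancing 4 steps from 11: 11 → 5 → 4 → 1 → 9.

9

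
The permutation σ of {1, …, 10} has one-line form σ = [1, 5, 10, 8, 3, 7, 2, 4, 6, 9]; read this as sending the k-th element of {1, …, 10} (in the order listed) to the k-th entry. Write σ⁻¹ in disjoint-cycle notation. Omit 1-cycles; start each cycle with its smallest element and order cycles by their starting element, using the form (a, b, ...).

The cycle decomposition of σ is (2, 5, 3, 10, 9, 6, 7)(4, 8).
The inverse reverses every cycle; in canonical form, σ⁻¹ = (2, 7, 6, 9, 10, 3, 5)(4, 8).

(2, 7, 6, 9, 10, 3, 5)(4, 8)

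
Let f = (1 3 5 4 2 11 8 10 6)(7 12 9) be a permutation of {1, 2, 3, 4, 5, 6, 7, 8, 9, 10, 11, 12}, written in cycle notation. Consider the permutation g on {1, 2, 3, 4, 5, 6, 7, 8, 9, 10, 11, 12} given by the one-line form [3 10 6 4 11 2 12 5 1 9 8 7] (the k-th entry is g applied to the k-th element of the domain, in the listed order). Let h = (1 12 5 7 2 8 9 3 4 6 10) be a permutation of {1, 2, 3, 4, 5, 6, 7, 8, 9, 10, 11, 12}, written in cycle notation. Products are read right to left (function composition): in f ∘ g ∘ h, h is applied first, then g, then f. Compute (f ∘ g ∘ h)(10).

5

(f ∘ g ∘ h)(10) = f(g(h(10))). h(10) = 1, then g(1) = 3, then f(3) = 5, so the result is 5.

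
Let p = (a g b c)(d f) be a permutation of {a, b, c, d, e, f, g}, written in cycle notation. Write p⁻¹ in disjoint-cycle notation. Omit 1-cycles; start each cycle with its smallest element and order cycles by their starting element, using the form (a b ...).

(a c b g)(d f)

The inverse reverses each cycle.
Reversing each cycle of p and rotating so the smallest element leads gives (a c b g)(d f).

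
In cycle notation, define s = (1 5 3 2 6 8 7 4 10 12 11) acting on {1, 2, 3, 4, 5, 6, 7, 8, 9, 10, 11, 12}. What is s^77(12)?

12 lies in the 11-cycle (1 5 3 2 6 8 7 4 10 12 11).
On an 11-cycle, s^11 is the identity, so s^77 = s^0 there (77 ≡ 0 mod 11).
So s^77(12) = 12.

12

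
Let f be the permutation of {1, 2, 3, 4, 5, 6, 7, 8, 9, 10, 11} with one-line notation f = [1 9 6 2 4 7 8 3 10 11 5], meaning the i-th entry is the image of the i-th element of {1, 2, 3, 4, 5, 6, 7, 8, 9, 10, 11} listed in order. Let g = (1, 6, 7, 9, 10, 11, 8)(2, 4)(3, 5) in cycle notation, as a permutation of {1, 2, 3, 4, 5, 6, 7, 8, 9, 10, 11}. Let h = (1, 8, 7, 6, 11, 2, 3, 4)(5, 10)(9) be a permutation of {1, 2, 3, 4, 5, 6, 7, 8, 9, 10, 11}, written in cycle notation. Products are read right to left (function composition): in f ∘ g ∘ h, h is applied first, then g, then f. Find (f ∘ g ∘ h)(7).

Apply the permutations in order: h(7) = 6, then g(6) = 7, then f(7) = 8. So (f ∘ g ∘ h)(7) = 8.

8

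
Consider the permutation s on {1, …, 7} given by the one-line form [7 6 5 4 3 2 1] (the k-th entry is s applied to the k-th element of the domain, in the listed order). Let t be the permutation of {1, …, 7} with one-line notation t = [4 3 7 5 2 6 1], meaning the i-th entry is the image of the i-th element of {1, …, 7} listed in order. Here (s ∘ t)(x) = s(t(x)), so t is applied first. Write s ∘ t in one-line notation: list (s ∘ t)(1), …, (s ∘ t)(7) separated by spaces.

4 5 1 3 6 2 7

(s ∘ t)(x) = s(t(x)). Computing each image: s(t(1)) = s(4) = 4, s(t(2)) = s(3) = 5, s(t(3)) = s(7) = 1, s(t(4)) = s(5) = 3, s(t(5)) = s(2) = 6, s(t(6)) = s(6) = 2, s(t(7)) = s(1) = 7.
Hence s ∘ t = [4 5 1 3 6 2 7].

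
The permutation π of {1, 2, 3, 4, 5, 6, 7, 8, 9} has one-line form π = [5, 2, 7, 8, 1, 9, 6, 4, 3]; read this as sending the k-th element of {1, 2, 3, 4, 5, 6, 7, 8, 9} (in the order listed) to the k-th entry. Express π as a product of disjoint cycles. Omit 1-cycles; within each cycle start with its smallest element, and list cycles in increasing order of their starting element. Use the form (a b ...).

From 1: 1 → 5 → 1, closing the cycle (1 5).
Repeating from the next unused element and collecting all non-trivial cycles gives (1 5)(3 7 6 9)(4 8).

(1 5)(3 7 6 9)(4 8)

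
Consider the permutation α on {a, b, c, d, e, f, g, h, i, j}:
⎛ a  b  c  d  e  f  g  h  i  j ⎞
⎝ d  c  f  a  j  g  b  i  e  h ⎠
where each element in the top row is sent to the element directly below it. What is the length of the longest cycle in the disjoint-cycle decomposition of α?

4

Decomposing into disjoint cycles gives (a d)(b c f g)(e j h i); the longest has length 4.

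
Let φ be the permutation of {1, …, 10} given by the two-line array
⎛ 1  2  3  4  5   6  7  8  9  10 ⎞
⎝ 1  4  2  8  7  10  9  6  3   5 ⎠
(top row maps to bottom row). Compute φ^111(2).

6

Tracing 2 → 4 → … returns to 2 after 9 steps, so 2 lies in a 9-cycle (2 4 8 6 10 5 7 9 3).
On a 9-cycle, φ^9 is the identity, so φ^111 = φ^3 there (111 ≡ 3 mod 9).
Stepping 3 places around the cycle: 2 → 4 → 8 → 6.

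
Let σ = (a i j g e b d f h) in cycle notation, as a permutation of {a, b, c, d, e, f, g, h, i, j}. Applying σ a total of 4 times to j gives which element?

j lies in the 9-cycle (a i j g e b d f h).
Stepping 4 places around the cycle: j → g → e → b → d.

d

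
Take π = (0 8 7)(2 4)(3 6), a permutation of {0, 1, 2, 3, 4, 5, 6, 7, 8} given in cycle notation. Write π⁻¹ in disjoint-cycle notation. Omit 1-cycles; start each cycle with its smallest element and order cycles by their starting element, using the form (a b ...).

(0 7 8)(2 4)(3 6)

If π sends a → b within a cycle, π⁻¹ sends b → a; equivalently, reverse each cycle.
Reversing each cycle of π and rotating so the smallest element leads gives (0 7 8)(2 4)(3 6).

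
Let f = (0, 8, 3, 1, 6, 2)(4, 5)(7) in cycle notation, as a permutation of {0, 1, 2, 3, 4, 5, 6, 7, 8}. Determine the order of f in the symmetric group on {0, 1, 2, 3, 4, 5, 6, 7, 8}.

6

The cycle type of f is (6, 2, 1).
The order is lcm(6, 2) = 6.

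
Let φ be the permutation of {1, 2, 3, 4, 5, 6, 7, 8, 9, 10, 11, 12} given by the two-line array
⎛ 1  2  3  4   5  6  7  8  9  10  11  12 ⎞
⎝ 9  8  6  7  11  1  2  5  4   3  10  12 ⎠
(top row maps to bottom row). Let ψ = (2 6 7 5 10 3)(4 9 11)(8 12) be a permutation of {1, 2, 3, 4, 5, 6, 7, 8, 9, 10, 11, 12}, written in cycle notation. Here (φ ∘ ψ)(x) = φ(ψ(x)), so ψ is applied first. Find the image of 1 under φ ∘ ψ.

ψ(1) = 1, then φ(1) = 9; composing gives (φ ∘ ψ)(1) = 9.

9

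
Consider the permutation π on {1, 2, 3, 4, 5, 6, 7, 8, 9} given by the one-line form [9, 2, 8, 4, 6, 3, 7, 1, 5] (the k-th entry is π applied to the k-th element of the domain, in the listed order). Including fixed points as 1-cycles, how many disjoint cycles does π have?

4

The cycle decomposition is (1, 9, 5, 6, 3, 8)(2)(4)(7), which has 4 cycles (counting 1-cycles).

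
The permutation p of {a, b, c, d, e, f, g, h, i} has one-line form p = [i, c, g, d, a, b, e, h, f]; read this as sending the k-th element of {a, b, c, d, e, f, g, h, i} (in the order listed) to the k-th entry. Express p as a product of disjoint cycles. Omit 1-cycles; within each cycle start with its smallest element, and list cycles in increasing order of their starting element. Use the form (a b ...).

From a: a → i → f → b → c → g → e → a, closing the cycle (a i f b c g e).
Continuing from each remaining unvisited element yields (a i f b c g e).

(a i f b c g e)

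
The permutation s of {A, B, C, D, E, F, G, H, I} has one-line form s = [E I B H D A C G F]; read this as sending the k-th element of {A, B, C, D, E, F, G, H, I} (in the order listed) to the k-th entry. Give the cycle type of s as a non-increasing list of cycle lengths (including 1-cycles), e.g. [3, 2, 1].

The disjoint cycles are (A E D H G C B I F), with lengths 9 in non-increasing order.

[9]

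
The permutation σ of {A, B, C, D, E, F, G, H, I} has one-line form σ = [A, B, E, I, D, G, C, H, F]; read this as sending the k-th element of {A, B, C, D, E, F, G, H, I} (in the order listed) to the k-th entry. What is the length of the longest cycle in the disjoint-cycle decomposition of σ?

6

Decomposing into disjoint cycles gives (C, E, D, I, F, G); the longest has length 6.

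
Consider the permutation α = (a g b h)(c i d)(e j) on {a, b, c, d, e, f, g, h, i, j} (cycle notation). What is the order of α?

The disjoint cycles have lengths 4, 3, 2, 1.
The order is lcm(4, 3, 2) = 12.

12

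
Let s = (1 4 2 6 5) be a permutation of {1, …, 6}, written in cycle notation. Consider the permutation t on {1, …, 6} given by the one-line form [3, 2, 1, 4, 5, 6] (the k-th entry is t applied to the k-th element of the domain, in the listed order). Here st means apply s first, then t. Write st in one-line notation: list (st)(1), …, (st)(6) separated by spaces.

For each element, apply s then t: 1 → 4 → 4; 2 → 6 → 6; 3 → 3 → 1; 4 → 2 → 2; 5 → 1 → 3; 6 → 5 → 5.
So st in one-line form is 4 6 1 2 3 5.

4 6 1 2 3 5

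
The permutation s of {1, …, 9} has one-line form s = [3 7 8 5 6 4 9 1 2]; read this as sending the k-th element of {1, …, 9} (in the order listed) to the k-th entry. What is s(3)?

3 is element number 3 of the domain, and entry number 3 of the one-line form is 8, so s(3) = 8.

8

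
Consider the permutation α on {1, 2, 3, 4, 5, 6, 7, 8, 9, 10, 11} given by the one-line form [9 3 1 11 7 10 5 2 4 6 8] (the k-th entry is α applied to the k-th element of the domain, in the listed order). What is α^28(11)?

Tracing 11 → 8 → … returns to 11 after 7 steps, so 11 lies in a 7-cycle (1, 9, 4, 11, 8, 2, 3).
On a 7-cycle, α^7 is the identity, so α^28 = α^0 there (28 ≡ 0 mod 7).
So α^28(11) = 11.

11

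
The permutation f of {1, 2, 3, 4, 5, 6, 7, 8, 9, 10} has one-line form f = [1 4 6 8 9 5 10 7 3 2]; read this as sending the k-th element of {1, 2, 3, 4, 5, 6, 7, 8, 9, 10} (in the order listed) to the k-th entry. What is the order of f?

20

Decomposing into disjoint cycles gives cycle lengths 5, 4, 1.
The order is lcm(5, 4) = 20.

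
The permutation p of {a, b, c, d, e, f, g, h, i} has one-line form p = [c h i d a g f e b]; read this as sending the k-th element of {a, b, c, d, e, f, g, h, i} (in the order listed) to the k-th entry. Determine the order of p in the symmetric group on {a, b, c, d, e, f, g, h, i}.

6

Decomposing into disjoint cycles gives cycle lengths 6, 2, 1.
The order of p is the least common multiple of its cycle lengths: lcm(6, 2) = 6.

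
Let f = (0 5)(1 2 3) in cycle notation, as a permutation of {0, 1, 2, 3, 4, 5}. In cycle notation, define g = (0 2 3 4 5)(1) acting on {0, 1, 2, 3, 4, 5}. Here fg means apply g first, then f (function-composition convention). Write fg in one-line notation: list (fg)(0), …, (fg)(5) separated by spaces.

3 2 1 4 0 5

For each element, apply g then f: 0 → 2 → 3; 1 → 1 → 2; 2 → 3 → 1; 3 → 4 → 4; 4 → 5 → 0; 5 → 0 → 5.
So fg in one-line form is 3 2 1 4 0 5.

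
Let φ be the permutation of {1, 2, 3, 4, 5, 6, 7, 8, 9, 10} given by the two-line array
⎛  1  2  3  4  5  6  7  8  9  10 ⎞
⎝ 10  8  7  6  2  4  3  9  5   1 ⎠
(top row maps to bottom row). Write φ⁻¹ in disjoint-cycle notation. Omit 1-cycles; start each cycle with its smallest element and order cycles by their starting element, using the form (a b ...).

(1 10)(2 5 9 8)(3 7)(4 6)

The cycle decomposition of φ is (1 10)(2 8 9 5)(3 7)(4 6).
The inverse reverses every cycle; in canonical form, φ⁻¹ = (1 10)(2 5 9 8)(3 7)(4 6).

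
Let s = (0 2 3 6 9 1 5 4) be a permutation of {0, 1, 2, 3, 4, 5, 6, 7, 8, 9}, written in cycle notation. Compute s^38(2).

4

2 lies in the 8-cycle (0 2 3 6 9 1 5 4).
Since the cycle has length 8, s^38 acts on it the same as s^6 (38 mod 8 = 6).
Stepping 6 places around the cycle: 2 → 3 → 6 → 9 → 1 → 5 → 4.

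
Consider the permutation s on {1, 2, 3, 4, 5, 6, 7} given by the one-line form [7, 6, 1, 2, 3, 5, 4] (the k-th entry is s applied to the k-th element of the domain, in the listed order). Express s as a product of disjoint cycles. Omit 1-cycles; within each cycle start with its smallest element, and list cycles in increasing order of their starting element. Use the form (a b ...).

(1 7 4 2 6 5 3)

From 1: 1 → 7 → 4 → 2 → 6 → 5 → 3 → 1, closing the cycle (1 7 4 2 6 5 3).
Continuing from each remaining unvisited element yields (1 7 4 2 6 5 3).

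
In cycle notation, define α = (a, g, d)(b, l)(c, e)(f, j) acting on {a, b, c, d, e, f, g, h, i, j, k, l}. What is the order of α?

The cycle type of α is (3, 2, 2, 2, 1, 1, 1).
The order is lcm(3, 2, 2, 2) = 6.

6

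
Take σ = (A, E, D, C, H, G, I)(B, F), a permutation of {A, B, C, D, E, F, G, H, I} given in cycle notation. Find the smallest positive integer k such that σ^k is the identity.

14

The cycle type of σ is (7, 2).
Since disjoint cycles commute, ord(σ) = lcm(7, 2) = 14.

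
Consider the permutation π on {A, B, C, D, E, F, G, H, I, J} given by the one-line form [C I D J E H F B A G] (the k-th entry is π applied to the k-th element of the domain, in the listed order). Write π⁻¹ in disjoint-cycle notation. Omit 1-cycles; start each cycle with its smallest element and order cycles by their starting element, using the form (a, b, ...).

(A, I, B, H, F, G, J, D, C)

The cycle decomposition of π is (A, C, D, J, G, F, H, B, I).
Reversing each cycle (and rotating so the smallest element leads) gives π⁻¹ = (A, I, B, H, F, G, J, D, C).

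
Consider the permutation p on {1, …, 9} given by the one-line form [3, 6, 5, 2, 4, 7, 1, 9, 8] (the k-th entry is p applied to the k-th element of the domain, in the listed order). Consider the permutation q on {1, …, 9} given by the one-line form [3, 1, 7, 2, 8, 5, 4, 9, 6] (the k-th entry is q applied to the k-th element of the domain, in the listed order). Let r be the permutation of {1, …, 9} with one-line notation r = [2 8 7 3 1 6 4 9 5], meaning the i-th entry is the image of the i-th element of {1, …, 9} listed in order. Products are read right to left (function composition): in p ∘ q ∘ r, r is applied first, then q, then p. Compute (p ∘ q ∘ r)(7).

(p ∘ q ∘ r)(7) = p(q(r(7))). r(7) = 4, then q(4) = 2, then p(2) = 6, so the result is 6.

6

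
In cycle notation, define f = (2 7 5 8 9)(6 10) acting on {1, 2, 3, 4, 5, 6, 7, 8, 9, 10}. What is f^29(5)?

7

5 lies in the 5-cycle (2 7 5 8 9).
Since the cycle has length 5, f^29 acts on it the same as f^4 (29 mod 5 = 4).
Advancing 4 steps from 5: 5 → 8 → 9 → 2 → 7.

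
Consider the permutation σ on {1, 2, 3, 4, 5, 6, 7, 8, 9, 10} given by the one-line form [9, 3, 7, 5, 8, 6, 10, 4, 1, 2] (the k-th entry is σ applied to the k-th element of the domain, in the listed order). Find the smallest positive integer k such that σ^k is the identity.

12

Decomposing into disjoint cycles gives cycle lengths 4, 3, 2, 1.
The order of σ is the least common multiple of its cycle lengths: lcm(4, 3, 2) = 12.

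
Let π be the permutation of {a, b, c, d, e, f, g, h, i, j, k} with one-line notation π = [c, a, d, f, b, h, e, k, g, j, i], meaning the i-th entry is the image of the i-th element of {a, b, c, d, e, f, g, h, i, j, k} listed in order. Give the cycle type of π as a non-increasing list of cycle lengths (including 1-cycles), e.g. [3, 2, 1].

[10, 1]

The disjoint cycles are (a, c, d, f, h, k, i, g, e, b)(j), with lengths 10, 1 in non-increasing order.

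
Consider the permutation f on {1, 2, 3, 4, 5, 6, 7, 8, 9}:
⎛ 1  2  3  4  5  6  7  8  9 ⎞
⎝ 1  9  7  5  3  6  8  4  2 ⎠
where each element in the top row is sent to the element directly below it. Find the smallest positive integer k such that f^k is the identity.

10

The disjoint-cycle form of f has cycle lengths 5, 2, 1, 1.
Since disjoint cycles commute, ord(f) = lcm(5, 2) = 10.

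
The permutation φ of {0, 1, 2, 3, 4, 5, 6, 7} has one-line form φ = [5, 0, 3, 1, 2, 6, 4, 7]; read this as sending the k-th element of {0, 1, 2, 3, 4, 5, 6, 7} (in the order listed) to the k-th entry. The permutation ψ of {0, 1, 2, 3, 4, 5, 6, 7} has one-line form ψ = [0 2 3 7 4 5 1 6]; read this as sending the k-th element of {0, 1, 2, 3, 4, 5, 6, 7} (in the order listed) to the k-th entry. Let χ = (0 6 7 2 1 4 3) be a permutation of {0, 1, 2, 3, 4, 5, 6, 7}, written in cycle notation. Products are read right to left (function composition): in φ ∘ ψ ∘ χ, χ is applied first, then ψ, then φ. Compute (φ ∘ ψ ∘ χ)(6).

4

(φ ∘ ψ ∘ χ)(6) = φ(ψ(χ(6))). χ(6) = 7, then ψ(7) = 6, then φ(6) = 4, so the result is 4.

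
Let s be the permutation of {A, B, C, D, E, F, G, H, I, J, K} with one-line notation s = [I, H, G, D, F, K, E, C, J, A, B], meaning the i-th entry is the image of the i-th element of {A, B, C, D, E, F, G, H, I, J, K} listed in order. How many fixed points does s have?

1

The fixed points (elements with s(x) = x) are {D}, so there is 1.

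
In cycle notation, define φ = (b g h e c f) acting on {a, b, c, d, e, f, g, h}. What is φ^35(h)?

g

h lies in the 6-cycle (b g h e c f).
Since the cycle has length 6, φ^35 acts on it the same as φ^5 (35 mod 6 = 5).
Stepping 5 places around the cycle: h → e → c → f → b → g.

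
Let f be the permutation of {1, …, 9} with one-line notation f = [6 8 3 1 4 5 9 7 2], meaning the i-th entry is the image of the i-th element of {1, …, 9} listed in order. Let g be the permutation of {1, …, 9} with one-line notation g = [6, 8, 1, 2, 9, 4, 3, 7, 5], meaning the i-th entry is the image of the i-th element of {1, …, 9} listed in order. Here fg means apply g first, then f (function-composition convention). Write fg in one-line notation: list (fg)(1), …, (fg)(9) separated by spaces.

(fg)(x) = f(g(x)). Computing each image: f(g(1)) = f(6) = 5, f(g(2)) = f(8) = 7, f(g(3)) = f(1) = 6, f(g(4)) = f(2) = 8, f(g(5)) = f(9) = 2, f(g(6)) = f(4) = 1, f(g(7)) = f(3) = 3, f(g(8)) = f(7) = 9, f(g(9)) = f(5) = 4.
Hence fg = [5 7 6 8 2 1 3 9 4].

5 7 6 8 2 1 3 9 4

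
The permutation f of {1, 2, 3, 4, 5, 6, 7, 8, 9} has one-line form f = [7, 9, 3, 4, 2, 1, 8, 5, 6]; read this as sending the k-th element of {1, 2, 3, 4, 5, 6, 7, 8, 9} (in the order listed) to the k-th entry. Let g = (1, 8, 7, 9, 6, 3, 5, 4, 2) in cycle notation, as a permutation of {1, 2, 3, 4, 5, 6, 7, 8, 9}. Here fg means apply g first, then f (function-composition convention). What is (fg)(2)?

g(2) = 1, then f(1) = 7; composing gives (fg)(2) = 7.

7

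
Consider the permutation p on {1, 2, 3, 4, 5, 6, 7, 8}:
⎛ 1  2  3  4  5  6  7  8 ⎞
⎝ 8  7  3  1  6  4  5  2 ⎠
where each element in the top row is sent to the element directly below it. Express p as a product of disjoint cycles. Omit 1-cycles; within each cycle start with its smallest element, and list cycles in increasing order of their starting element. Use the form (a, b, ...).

Iterating p from 1 gives 1 → 8 → 2 → 7 → 5 → 6 → 4 → 1; that is the 7-cycle (1, 8, 2, 7, 5, 6, 4).
Continuing from each remaining unvisited element yields (1, 8, 2, 7, 5, 6, 4).

(1, 8, 2, 7, 5, 6, 4)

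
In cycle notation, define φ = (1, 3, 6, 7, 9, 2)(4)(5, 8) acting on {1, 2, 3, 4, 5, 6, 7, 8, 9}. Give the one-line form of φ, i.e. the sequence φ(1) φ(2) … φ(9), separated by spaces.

Reading each image from the cycles: 1→3, 2→1, 3→6, 4→4, 5→8, 6→7, 7→9, 8→5, 9→2.
So the one-line form is 3 1 6 4 8 7 9 5 2.

3 1 6 4 8 7 9 5 2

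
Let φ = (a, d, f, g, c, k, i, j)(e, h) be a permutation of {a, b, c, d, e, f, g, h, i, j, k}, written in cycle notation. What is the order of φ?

The disjoint cycles have lengths 8, 2, 1.
Since disjoint cycles commute, ord(φ) = lcm(8, 2) = 8.

8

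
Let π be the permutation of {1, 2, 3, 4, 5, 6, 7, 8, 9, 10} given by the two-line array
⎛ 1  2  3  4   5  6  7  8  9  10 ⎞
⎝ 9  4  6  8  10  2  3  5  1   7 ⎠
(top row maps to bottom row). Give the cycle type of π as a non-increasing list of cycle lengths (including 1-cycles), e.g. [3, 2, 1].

The disjoint cycles are (1, 9)(2, 4, 8, 5, 10, 7, 3, 6), with lengths 8, 2 in non-increasing order.

[8, 2]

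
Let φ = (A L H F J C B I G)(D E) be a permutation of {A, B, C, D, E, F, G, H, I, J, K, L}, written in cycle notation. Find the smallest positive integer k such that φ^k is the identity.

18

The cycle type of φ is (9, 2, 1).
The order is lcm(9, 2) = 18.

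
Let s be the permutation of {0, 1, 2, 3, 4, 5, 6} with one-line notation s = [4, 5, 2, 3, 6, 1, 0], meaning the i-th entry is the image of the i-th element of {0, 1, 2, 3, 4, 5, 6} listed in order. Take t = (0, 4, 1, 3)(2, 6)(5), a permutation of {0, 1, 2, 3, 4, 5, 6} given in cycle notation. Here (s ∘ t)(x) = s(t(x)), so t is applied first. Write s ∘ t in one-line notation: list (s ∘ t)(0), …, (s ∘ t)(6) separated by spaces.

(s ∘ t)(x) = s(t(x)). Computing each image: s(t(0)) = s(4) = 6, s(t(1)) = s(3) = 3, s(t(2)) = s(6) = 0, s(t(3)) = s(0) = 4, s(t(4)) = s(1) = 5, s(t(5)) = s(5) = 1, s(t(6)) = s(2) = 2.
Hence s ∘ t = [6 3 0 4 5 1 2].

6 3 0 4 5 1 2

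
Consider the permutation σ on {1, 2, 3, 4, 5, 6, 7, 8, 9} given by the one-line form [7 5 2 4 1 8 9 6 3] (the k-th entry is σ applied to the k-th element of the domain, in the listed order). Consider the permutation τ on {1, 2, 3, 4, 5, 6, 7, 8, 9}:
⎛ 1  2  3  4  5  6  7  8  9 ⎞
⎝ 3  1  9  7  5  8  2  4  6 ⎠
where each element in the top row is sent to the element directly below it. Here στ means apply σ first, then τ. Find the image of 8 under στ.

8

First apply σ: σ(8) = 6, then τ(6) = 8. Thus (στ)(8) = 8.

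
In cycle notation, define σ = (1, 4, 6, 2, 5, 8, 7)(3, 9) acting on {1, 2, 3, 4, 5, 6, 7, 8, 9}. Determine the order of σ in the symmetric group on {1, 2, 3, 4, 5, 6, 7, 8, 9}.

14

The cycle type of σ is (7, 2).
The order of σ is the least common multiple of its cycle lengths: lcm(7, 2) = 14.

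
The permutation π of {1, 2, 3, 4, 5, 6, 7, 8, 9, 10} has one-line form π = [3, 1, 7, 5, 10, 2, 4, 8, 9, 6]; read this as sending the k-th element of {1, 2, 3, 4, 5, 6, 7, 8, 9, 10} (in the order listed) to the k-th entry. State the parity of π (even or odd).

odd

In disjoint-cycle form the cycle lengths are 8, 1, 1.
A cycle of length ℓ contributes ℓ−1 transpositions, so π is a product of 7 transpositions — odd.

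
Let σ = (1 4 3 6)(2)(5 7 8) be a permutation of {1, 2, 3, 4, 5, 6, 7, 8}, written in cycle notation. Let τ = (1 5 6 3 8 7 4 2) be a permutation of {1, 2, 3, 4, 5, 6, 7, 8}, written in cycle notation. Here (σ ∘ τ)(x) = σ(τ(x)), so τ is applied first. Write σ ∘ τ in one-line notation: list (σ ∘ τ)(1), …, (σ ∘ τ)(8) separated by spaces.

7 4 5 2 1 6 3 8

(σ ∘ τ)(x) = σ(τ(x)). Computing each image: σ(τ(1)) = σ(5) = 7, σ(τ(2)) = σ(1) = 4, σ(τ(3)) = σ(8) = 5, σ(τ(4)) = σ(2) = 2, σ(τ(5)) = σ(6) = 1, σ(τ(6)) = σ(3) = 6, σ(τ(7)) = σ(4) = 3, σ(τ(8)) = σ(7) = 8.
Hence σ ∘ τ = [7 4 5 2 1 6 3 8].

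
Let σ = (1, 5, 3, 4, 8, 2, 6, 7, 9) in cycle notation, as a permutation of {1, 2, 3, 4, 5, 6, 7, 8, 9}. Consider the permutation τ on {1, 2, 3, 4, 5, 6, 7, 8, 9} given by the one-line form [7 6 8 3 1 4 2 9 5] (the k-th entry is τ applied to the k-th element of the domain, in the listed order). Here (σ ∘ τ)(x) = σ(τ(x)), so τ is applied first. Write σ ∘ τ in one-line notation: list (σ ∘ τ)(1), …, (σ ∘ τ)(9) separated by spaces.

9 7 2 4 5 8 6 1 3

Chase each element through τ then σ: 1 → 7 → 9; 2 → 6 → 7; 3 → 8 → 2; 4 → 3 → 4; 5 → 1 → 5; 6 → 4 → 8; 7 → 2 → 6; 8 → 9 → 1; 9 → 5 → 3.
Collecting the images, σ ∘ τ = [9 7 2 4 5 8 6 1 3].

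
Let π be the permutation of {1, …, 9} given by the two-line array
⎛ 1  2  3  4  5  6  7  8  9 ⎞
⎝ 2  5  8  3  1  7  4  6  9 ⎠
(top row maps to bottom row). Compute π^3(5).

Tracing 5 → 1 → … returns to 5 after 3 steps, so 5 lies in a 3-cycle (1, 2, 5).
Since the cycle has length 3, π^3 acts on it the same as π^0 (3 mod 3 = 0).
So π^3(5) = 5.

5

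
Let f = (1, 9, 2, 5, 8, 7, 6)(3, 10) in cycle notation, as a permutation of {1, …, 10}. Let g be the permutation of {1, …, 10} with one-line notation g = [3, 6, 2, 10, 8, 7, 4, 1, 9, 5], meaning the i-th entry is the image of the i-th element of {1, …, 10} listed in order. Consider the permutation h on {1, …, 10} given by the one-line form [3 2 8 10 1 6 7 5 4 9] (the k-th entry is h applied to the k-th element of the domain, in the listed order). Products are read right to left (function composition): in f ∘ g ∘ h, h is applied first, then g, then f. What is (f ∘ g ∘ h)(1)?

5

(f ∘ g ∘ h)(1) = f(g(h(1))). h(1) = 3, then g(3) = 2, then f(2) = 5, so the result is 5.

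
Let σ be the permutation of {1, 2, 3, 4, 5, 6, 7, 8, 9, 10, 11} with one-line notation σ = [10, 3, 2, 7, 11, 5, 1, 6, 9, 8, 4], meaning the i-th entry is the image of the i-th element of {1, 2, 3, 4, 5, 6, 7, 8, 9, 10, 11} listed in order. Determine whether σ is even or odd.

In disjoint-cycle form the cycle lengths are 8, 2, 1.
A cycle is odd iff its length is even; σ has 2 even-length cycles, so sgn(σ) = (−1)^2 and σ is even.

even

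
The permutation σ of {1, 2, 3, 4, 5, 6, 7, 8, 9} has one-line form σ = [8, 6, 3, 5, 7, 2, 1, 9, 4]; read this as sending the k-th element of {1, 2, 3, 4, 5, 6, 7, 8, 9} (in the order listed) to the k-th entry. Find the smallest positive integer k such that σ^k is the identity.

The disjoint-cycle form of σ has cycle lengths 6, 2, 1.
The order is lcm(6, 2) = 6.

6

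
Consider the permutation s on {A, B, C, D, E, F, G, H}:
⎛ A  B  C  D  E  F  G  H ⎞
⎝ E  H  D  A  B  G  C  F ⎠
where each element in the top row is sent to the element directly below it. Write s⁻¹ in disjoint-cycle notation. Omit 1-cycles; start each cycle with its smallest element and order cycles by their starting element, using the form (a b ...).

(A D C G F H B E)

The cycle decomposition of s is (A E B H F G C D).
The inverse reverses every cycle; in canonical form, s⁻¹ = (A D C G F H B E).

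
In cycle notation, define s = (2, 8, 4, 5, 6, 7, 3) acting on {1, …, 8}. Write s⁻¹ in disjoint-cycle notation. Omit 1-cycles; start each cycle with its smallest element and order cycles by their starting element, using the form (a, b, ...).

If s sends a → b within a cycle, s⁻¹ sends b → a; equivalently, reverse each cycle.
After reversing and putting each cycle's least element first, s⁻¹ = (2, 3, 7, 6, 5, 4, 8).

(2, 3, 7, 6, 5, 4, 8)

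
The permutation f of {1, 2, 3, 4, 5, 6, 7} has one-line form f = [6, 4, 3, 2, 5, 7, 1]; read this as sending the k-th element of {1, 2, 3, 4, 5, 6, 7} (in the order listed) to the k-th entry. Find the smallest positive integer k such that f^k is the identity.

6

Writing f as disjoint cycles, the cycle lengths are 3, 2, 1, 1.
The order is lcm(3, 2) = 6.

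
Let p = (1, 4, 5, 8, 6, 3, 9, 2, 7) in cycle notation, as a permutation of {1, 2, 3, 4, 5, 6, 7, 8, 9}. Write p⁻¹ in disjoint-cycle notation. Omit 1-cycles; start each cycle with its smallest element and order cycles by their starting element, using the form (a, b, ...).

(1, 7, 2, 9, 3, 6, 8, 5, 4)

If p sends a → b within a cycle, p⁻¹ sends b → a; equivalently, reverse each cycle.
Reversing each cycle of p and rotating so the smallest element leads gives (1, 7, 2, 9, 3, 6, 8, 5, 4).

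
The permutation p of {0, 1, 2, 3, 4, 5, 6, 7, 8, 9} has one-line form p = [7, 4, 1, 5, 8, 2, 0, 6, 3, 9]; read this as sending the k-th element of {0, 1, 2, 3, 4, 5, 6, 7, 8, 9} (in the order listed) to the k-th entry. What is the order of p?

Decomposing into disjoint cycles gives cycle lengths 6, 3, 1.
The order is lcm(6, 3) = 6.

6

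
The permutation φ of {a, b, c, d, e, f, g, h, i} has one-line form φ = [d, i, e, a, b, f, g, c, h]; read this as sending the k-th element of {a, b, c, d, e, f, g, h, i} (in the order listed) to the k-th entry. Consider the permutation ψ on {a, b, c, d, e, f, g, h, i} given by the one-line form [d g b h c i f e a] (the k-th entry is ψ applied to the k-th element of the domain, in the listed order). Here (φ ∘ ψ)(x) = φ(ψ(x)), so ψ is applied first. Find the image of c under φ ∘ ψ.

i

First apply ψ: ψ(c) = b, then φ(b) = i. Thus (φ ∘ ψ)(c) = i.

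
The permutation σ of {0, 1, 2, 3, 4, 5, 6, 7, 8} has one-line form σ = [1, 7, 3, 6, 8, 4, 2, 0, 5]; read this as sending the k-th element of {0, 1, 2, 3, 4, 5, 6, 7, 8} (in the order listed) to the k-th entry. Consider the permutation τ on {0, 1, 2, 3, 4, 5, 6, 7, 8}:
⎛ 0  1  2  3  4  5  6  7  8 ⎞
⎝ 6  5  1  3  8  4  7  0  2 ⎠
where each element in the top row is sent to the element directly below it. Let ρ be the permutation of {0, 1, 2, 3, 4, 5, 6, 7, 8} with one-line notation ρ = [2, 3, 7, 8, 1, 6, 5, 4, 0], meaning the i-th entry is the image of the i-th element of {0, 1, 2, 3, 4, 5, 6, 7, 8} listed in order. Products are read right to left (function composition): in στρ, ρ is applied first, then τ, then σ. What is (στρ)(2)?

Apply the permutations in order: ρ(2) = 7, then τ(7) = 0, then σ(0) = 1. So (στρ)(2) = 1.

1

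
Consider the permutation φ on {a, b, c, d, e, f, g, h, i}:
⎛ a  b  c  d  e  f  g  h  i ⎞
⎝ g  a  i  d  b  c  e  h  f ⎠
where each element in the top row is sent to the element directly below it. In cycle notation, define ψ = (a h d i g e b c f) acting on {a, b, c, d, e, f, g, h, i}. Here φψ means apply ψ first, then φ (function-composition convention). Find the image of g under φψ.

b

(φψ)(g) = φ(ψ(g)). ψ(g) = e, then φ(e) = b. So (φψ)(g) = b.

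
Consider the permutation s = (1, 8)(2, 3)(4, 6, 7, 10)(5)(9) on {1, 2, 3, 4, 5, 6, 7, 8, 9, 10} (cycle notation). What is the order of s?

4

The disjoint cycles have lengths 4, 2, 2, 1, 1.
The order of s is the least common multiple of its cycle lengths: lcm(4, 2, 2) = 4.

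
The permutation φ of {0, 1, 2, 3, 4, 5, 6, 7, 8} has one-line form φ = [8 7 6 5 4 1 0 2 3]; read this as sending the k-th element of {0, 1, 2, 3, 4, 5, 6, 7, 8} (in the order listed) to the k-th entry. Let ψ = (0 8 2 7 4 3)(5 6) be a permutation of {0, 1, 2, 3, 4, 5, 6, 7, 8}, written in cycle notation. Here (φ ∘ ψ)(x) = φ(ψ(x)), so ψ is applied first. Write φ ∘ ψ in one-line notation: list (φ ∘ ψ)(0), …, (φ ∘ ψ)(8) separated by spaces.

3 7 2 8 5 0 1 4 6

Chase each element through ψ then φ: 0 → 8 → 3; 1 → 1 → 7; 2 → 7 → 2; 3 → 0 → 8; 4 → 3 → 5; 5 → 6 → 0; 6 → 5 → 1; 7 → 4 → 4; 8 → 2 → 6.
So φ ∘ ψ in one-line form is 3 7 2 8 5 0 1 4 6.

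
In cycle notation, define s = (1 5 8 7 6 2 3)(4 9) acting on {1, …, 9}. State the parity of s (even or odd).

odd

The cycle lengths are 7, 2.
A cycle is odd iff its length is even; s has 1 even-length cycle, so sgn(s) = (−1)^1 and s is odd.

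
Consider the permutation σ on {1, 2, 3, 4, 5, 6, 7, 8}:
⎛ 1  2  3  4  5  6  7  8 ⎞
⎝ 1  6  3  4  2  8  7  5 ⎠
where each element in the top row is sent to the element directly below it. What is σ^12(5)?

Tracing 5 → 2 → … returns to 5 after 4 steps, so 5 lies in a 4-cycle (2, 6, 8, 5).
Since the cycle has length 4, σ^12 acts on it the same as σ^0 (12 mod 4 = 0).
So σ^12(5) = 5.

5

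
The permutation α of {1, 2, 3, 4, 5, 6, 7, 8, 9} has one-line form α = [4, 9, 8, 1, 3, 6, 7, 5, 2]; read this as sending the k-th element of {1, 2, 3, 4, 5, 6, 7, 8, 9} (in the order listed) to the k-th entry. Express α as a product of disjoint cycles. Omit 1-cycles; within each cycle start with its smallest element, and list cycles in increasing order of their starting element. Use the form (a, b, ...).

Start at 1 and follow images: 1 → 4 → 1, giving the cycle (1, 4).
Continuing from each remaining unvisited element yields (1, 4)(2, 9)(3, 8, 5).

(1, 4)(2, 9)(3, 8, 5)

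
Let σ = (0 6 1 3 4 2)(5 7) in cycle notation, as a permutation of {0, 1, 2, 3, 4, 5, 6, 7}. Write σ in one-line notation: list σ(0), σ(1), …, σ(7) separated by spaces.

Image by image: 0→6, 1→3, 2→0, 3→4, 4→2, 5→7, 6→1, 7→5.
Listing these in domain order gives 6 3 0 4 2 7 1 5.

6 3 0 4 2 7 1 5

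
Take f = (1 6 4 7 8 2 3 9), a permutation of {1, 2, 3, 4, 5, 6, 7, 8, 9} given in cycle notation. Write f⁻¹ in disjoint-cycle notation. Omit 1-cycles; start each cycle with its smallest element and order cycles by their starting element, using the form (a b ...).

(1 9 3 2 8 7 4 6)

Inverting a permutation written in cycle notation just reverses the order within every cycle.
After reversing and putting each cycle's least element first, f⁻¹ = (1 9 3 2 8 7 4 6).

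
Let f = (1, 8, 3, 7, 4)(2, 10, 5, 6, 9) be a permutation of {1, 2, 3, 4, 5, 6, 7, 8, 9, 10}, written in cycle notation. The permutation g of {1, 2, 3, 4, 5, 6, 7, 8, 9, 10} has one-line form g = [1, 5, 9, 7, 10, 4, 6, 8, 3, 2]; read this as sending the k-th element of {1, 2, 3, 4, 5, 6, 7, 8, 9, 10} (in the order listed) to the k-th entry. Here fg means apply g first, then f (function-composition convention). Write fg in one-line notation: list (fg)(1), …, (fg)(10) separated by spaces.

(fg)(x) = f(g(x)). Computing each image: f(g(1)) = f(1) = 8, f(g(2)) = f(5) = 6, f(g(3)) = f(9) = 2, f(g(4)) = f(7) = 4, f(g(5)) = f(10) = 5, f(g(6)) = f(4) = 1, f(g(7)) = f(6) = 9, f(g(8)) = f(8) = 3, f(g(9)) = f(3) = 7, f(g(10)) = f(2) = 10.
Hence fg = [8 6 2 4 5 1 9 3 7 10].

8 6 2 4 5 1 9 3 7 10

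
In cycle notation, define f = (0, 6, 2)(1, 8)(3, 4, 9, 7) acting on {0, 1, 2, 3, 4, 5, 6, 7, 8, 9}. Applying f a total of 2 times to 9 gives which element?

9 lies in the 4-cycle (3, 4, 9, 7).
Stepping 2 places around the cycle: 9 → 7 → 3.

3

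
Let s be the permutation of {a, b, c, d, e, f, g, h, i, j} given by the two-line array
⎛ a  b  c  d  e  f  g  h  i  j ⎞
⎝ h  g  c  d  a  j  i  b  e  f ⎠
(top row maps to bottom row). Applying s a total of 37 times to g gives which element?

Tracing g → i → … returns to g after 6 steps, so g lies in a 6-cycle (a, h, b, g, i, e).
Powers repeat with period 6 on this cycle, and 37 mod 6 = 1, so s^37(g) = s^1(g).
Stepping 1 place around the cycle: g → i.

i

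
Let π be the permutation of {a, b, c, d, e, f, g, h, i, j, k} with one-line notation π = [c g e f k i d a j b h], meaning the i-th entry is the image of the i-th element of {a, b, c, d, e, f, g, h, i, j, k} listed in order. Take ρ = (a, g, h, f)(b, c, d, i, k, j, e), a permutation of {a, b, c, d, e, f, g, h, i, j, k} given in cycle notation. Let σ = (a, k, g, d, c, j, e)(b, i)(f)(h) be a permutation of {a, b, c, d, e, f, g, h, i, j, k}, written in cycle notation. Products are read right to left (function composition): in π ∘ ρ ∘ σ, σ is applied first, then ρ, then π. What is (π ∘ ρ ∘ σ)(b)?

h

(π ∘ ρ ∘ σ)(b) = π(ρ(σ(b))). σ(b) = i, then ρ(i) = k, then π(k) = h, so the result is h.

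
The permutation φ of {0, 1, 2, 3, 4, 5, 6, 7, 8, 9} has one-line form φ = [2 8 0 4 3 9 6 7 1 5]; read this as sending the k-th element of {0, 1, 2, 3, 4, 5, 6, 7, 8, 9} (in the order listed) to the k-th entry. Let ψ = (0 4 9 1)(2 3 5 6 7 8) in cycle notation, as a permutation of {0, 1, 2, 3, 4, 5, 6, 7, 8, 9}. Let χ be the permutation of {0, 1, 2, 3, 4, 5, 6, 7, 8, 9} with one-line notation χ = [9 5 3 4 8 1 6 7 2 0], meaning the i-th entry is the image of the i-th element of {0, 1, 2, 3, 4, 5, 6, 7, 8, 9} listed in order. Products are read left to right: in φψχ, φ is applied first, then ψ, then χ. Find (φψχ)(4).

Chase 4: φ(4) = 3; ψ(3) = 5; χ(5) = 1. Hence (φψχ)(4) = 1.

1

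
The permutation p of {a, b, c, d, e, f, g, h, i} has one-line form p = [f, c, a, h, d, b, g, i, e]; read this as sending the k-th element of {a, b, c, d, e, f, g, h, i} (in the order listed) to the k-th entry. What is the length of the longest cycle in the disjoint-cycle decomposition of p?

4

Decomposing into disjoint cycles gives (a f b c)(d h i e); the longest has length 4.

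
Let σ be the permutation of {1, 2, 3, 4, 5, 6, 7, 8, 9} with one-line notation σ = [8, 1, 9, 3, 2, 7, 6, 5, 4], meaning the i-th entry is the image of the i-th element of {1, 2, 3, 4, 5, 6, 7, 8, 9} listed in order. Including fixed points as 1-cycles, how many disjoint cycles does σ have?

3

The cycle decomposition is (1, 8, 5, 2)(3, 9, 4)(6, 7), which has 3 cycles (counting 1-cycles).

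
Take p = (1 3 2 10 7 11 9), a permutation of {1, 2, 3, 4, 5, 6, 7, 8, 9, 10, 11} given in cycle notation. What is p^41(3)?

3 lies in the 7-cycle (1 3 2 10 7 11 9).
Since the cycle has length 7, p^41 acts on it the same as p^6 (41 mod 7 = 6).
Advancing 6 steps from 3: 3 → 2 → 10 → 7 → 11 → 9 → 1.

1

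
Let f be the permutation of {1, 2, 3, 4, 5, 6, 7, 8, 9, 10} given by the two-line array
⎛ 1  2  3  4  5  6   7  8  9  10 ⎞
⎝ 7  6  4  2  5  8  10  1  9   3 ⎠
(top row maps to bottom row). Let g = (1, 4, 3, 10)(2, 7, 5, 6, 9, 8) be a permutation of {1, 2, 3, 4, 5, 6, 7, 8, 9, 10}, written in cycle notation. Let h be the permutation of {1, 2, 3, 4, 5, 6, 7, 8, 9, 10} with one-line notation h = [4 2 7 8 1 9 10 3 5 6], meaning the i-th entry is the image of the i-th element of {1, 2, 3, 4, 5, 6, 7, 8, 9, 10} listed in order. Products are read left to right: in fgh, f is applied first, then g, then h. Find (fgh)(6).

2

(fgh)(6) = h(g(f(6))). f(6) = 8, then g(8) = 2, then h(2) = 2, so the result is 2.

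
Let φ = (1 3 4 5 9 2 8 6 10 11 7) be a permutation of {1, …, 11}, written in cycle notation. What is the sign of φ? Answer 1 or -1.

1

The cycle lengths are 11.
A cycle is odd iff its length is even; φ has 0 even-length cycles, so sgn(φ) = (−1)^0 and φ is even.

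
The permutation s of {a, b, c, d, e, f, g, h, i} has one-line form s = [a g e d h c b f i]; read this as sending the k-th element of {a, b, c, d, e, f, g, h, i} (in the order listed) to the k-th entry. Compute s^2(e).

f

Tracing e → h → … returns to e after 4 steps, so e lies in a 4-cycle (c, e, h, f).
Stepping 2 places around the cycle: e → h → f.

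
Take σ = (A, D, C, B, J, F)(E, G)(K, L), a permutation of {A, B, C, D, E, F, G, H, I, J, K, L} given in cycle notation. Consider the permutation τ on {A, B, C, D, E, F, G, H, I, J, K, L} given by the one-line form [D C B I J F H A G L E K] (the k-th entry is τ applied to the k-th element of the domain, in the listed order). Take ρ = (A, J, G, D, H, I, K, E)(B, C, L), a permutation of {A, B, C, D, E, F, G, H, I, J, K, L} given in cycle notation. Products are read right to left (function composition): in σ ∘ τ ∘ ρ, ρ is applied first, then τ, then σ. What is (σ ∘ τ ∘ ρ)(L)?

B

(σ ∘ τ ∘ ρ)(L) = σ(τ(ρ(L))). ρ(L) = B, then τ(B) = C, then σ(C) = B, so the result is B.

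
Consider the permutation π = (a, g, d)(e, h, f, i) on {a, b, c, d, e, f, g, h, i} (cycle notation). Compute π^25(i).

i lies in the 4-cycle (e, h, f, i).
Since the cycle has length 4, π^25 acts on it the same as π^1 (25 mod 4 = 1).
Stepping 1 place around the cycle: i → e.

e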